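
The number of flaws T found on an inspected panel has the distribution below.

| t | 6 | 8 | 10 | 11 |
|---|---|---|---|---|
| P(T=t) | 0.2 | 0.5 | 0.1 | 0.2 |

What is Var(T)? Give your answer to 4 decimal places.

E[T] = (6)(0.2) + (8)(0.5) + (10)(0.1) + (11)(0.2) = 8.4
E[T²] = (6)²(0.2) + (8)²(0.5) + (10)²(0.1) + (11)²(0.2) = 73.4
Var(T) = E[T²] − (E[T])² = 73.4 − (8.4)² = 2.84

2.8400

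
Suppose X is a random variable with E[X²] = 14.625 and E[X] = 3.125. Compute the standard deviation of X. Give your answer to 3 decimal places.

Var(X) = 14.625 − (3.125)² = 4.859375
SD(X) = √4.859375 ≈ 2.204

2.204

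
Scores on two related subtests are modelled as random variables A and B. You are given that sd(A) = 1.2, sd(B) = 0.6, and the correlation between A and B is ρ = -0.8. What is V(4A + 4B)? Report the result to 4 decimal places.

10.3680

V(A) = (1.2)² = 1.44;  V(B) = (0.6)² = 0.36
Cov(A,B) = ρ·sd(A)·sd(B) = -0.8·1.2·0.6 = -0.576
V(4A + 4B) = (4)²·V(A) + (4)²·V(B) + 2·(4)·(4)·Cov(A,B)
= 16·1.44 + 16·0.36 + 32·-0.576 = 10.368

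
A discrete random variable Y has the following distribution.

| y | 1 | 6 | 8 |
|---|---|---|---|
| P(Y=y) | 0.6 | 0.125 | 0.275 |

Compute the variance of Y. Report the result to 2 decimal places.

10.10

E[Y] = (1)(0.6) + (6)(0.125) + (8)(0.275) = 3.55
E[Y²] = (1)²(0.6) + (6)²(0.125) + (8)²(0.275) = 22.7
Var(Y) = E[Y²] − (E[Y])² = 22.7 − (3.55)² = 10.0975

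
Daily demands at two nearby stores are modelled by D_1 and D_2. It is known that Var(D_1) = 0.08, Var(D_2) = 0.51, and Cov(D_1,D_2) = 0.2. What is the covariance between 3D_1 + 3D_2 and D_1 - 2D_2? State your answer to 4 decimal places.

Cov(3D_1 + 3D_2, D_1 - 2D_2) = (3)(1)Var(D_1) + (3)(-2)Var(D_2) + [(3)(-2) + (3)(1)]Cov(D_1,D_2)
= 3·0.08 + -6·0.51 + -3·0.2 = -3.42

-3.4200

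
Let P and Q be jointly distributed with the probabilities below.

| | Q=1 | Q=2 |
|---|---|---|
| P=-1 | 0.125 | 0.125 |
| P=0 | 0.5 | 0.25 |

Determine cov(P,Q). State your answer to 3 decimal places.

E[P] = -0.25,  E[Q] = 1.375
E[PQ] = -0.375
cov(P,Q) = E[PQ] − E[P]E[Q] = -0.375 − (-0.25)(1.375) = -0.03125

-0.031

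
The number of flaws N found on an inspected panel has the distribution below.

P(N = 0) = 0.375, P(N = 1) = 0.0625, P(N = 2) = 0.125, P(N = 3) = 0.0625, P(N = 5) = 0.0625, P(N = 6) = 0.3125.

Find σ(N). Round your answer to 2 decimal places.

E[N] = (0)(0.375) + (1)(0.0625) + (2)(0.125) + (3)(0.0625) + (5)(0.0625) + (6)(0.3125) = 2.6875
E[N²] = (0)²(0.375) + (1)²(0.0625) + (2)²(0.125) + (3)²(0.0625) + (5)²(0.0625) + (6)²(0.3125) = 13.9375
Var(N) = E[N²] − (E[N])² = 13.9375 − (2.6875)² = 6.71484375
σ(N) = √6.71484375 ≈ 2.59

2.59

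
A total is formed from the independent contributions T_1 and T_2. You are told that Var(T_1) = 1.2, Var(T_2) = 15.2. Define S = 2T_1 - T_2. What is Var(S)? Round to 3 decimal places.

By independence, Var(S) = (2)²Var(T_1) + (-1)²Var(T_2)
= (2)²·1.2 + (-1)²·15.2 = 20

20.000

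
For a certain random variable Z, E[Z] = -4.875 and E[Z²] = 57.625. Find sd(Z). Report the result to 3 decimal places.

Var(Z) = 57.625 − (-4.875)² = 33.859375
sd(Z) = √33.859375 ≈ 5.819

5.819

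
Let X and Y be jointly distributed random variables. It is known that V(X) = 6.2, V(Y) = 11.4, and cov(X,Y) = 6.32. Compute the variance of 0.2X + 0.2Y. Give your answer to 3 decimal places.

V(0.2X + 0.2Y) = (0.2)²·V(X) + (0.2)²·V(Y) + 2·(0.2)·(0.2)·cov(X,Y)
= 0.04·6.2 + 0.04·11.4 + 0.08·6.32 = 1.2096

1.210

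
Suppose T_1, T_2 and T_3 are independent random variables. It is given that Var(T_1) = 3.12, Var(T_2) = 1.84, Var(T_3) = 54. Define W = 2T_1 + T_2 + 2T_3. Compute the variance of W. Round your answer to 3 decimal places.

By independence, Var(W) = (2)²Var(T_1) + (1)²Var(T_2) + (2)²Var(T_3)
= (2)²·3.12 + (1)²·1.84 + (2)²·54 = 230.32

230.320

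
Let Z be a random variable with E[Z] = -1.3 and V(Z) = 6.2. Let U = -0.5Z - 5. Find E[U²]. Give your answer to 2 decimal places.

20.47

E[-0.5Z - 5] = -0.5·-1.3 − 5 = -4.35
V(-0.5Z - 5) = (-0.5)²·6.2 = 1.55
E[U²] = V(U) + (E[U])² = 1.55 + (-4.35)² = 20.4725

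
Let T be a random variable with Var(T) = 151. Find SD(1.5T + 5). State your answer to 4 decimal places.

Var(1.5T + 5) = (1.5)²·151 = 339.75
SD(1.5T + 5) = √339.75 ≈ 18.4323

18.4323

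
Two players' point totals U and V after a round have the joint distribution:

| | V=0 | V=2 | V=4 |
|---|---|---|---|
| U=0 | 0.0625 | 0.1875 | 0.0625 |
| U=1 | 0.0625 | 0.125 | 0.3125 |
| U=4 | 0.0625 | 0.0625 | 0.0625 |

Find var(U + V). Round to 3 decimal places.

3.938

E[U] = 1.25,  E[V] = 2.5,  E[UV] = 3
var(U) = 3.5 − (1.25)² = 1.9375;  var(V) = 8.5 − (2.5)² = 2.25
Cov(U,V) = 3 − (1.25)(2.5) = -0.125
var(U + V) = (1)²·1.9375 + (1)²·2.25 + 2·(1)·(1)·-0.125 = 3.9375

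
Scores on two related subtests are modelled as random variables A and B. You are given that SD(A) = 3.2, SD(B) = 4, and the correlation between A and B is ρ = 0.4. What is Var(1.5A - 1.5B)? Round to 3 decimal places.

Var(A) = (3.2)² = 10.24;  Var(B) = (4)² = 16
Cov(A,B) = ρ·SD(A)·SD(B) = 0.4·3.2·4 = 5.12
Var(1.5A - 1.5B) = (1.5)²·Var(A) + (-1.5)²·Var(B) + 2·(1.5)·(-1.5)·Cov(A,B)
= 2.25·10.24 + 2.25·16 + -4.5·5.12 = 36

36.000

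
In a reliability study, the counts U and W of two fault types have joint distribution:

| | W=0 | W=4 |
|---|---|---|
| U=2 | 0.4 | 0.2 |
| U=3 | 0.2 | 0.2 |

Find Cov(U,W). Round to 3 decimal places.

E[U] = 2.4,  E[W] = 1.6
E[UW] = 4
Cov(U,W) = E[UW] − E[U]E[W] = 4 − (2.4)(1.6) = 0.16

0.160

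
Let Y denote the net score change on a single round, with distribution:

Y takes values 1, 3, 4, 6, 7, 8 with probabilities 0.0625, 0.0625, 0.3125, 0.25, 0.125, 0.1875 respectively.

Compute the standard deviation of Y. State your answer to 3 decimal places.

E[Y] = (1)(0.0625) + (3)(0.0625) + (4)(0.3125) + (6)(0.25) + (7)(0.125) + (8)(0.1875) = 5.375
E[Y²] = (1)²(0.0625) + (3)²(0.0625) + (4)²(0.3125) + (6)²(0.25) + (7)²(0.125) + (8)²(0.1875) = 32.75
var(Y) = E[Y²] − (E[Y])² = 32.75 − (5.375)² = 3.859375
σ(Y) = √3.859375 ≈ 1.965

1.965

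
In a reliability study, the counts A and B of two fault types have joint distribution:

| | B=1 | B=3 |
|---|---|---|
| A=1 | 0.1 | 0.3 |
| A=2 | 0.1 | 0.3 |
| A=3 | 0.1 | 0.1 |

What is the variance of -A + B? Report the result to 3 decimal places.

E[A] = 1.8,  E[B] = 2.4,  E[AB] = 4.2
var(A) = 3.8 − (1.8)² = 0.56;  var(B) = 6.6 − (2.4)² = 0.84
Cov(A,B) = 4.2 − (1.8)(2.4) = -0.12
var(-A + B) = (-1)²·0.56 + (1)²·0.84 + 2·(-1)·(1)·-0.12 = 1.64

1.640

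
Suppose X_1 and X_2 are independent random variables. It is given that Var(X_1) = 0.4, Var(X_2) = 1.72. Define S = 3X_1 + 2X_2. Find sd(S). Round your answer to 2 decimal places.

3.24

By independence, Var(S) = (3)²Var(X_1) + (2)²Var(X_2)
= (3)²·0.4 + (2)²·1.72 = 10.48
sd(S) = √10.48 ≈ 3.24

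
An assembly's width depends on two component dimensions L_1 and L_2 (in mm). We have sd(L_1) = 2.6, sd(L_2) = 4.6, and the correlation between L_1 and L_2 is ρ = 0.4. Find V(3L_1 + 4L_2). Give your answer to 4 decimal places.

514.2160

V(L_1) = (2.6)² = 6.76;  V(L_2) = (4.6)² = 21.16
Cov(L_1,L_2) = ρ·sd(L_1)·sd(L_2) = 0.4·2.6·4.6 = 4.784
V(3L_1 + 4L_2) = (3)²·V(L_1) + (4)²·V(L_2) + 2·(3)·(4)·Cov(L_1,L_2)
= 9·6.76 + 16·21.16 + 24·4.784 = 514.216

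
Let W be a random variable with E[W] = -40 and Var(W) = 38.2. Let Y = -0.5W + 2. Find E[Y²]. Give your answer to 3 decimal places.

E[-0.5W + 2] = -0.5·-40 + 2 = 22
Var(-0.5W + 2) = (-0.5)²·38.2 = 9.55
E[Y²] = Var(Y) + (E[Y])² = 9.55 + (22)² = 493.55

493.550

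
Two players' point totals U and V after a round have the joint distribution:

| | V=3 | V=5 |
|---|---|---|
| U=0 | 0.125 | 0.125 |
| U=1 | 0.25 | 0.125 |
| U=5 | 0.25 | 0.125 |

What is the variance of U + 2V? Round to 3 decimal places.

E[U] = 2.25,  E[V] = 3.75,  E[UV] = 8.25
var(U) = 9.75 − (2.25)² = 4.6875;  var(V) = 15 − (3.75)² = 0.9375
Cov(U,V) = 8.25 − (2.25)(3.75) = -0.1875
var(U + 2V) = (1)²·4.6875 + (2)²·0.9375 + 2·(1)·(2)·-0.1875 = 7.6875

7.688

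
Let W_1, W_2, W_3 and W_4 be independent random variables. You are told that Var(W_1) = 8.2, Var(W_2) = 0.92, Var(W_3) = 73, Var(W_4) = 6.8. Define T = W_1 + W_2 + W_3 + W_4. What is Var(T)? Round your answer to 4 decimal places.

By independence, Var(T) = (1)²Var(W_1) + (1)²Var(W_2) + (1)²Var(W_3) + (1)²Var(W_4)
= (1)²·8.2 + (1)²·0.92 + (1)²·73 + (1)²·6.8 = 88.92

88.9200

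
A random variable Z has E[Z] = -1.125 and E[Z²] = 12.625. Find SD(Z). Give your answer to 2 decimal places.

V(Z) = 12.625 − (-1.125)² = 11.359375
SD(Z) = √11.359375 ≈ 3.37

3.37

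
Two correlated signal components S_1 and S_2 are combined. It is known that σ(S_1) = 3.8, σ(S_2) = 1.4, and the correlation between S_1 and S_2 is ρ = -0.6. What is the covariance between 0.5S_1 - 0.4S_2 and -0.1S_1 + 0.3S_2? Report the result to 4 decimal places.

Var(S_1) = (3.8)² = 14.44;  Var(S_2) = (1.4)² = 1.96
cov(S_1,S_2) = ρ·σ(S_1)·σ(S_2) = -0.6·3.8·1.4 = -3.192
cov(0.5S_1 - 0.4S_2, -0.1S_1 + 0.3S_2) = (0.5)(-0.1)Var(S_1) + (-0.4)(0.3)Var(S_2) + [(0.5)(0.3) + (-0.4)(-0.1)]cov(S_1,S_2)
= -0.05·14.44 + -0.12·1.96 + 0.19·-3.192 = -1.56368

-1.5637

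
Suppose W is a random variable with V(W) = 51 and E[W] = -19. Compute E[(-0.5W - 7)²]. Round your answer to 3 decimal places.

E[-0.5W - 7] = -0.5·-19 − 7 = 2.5
V(-0.5W - 7) = (-0.5)²·51 = 12.75
E[(-0.5W - 7)²] = V((-0.5W - 7)) + (E[(-0.5W - 7)])² = 12.75 + (2.5)² = 19

19.000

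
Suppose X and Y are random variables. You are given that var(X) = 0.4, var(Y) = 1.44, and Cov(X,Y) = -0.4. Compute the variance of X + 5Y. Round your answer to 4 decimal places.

32.4000

var(X + 5Y) = (1)²·var(X) + (5)²·var(Y) + 2·(1)·(5)·Cov(X,Y)
= 1·0.4 + 25·1.44 + 10·-0.4 = 32.4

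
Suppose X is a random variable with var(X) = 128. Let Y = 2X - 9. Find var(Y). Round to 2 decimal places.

var(2X - 9) = (2)²·var(X) = 4·128 = 512

512.00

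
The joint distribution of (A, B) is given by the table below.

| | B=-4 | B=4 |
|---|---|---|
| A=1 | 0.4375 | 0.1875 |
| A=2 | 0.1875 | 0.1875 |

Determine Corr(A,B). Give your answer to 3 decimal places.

E[A] = 1.375,  E[B] = -1
E[AB] = -1
Cov(A,B) = E[AB] − E[A]E[B] = -1 − (1.375)(-1) = 0.375
Var(A) = 0.234375,  Var(B) = 15
ρ = 0.375 / √(0.234375·15) ≈ 0.200

0.200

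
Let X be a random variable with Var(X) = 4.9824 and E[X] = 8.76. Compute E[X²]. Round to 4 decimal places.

81.7200

E[X²] = Var(X) + (E[X])² = 4.9824 + (8.76)² = 81.72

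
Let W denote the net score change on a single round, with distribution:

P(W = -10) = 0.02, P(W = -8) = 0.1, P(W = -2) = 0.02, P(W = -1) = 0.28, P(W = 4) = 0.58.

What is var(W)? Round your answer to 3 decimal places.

E[W] = (-10)(0.02) + (-8)(0.1) + (-2)(0.02) + (-1)(0.28) + (4)(0.58) = 1
E[W²] = (-10)²(0.02) + (-8)²(0.1) + (-2)²(0.02) + (-1)²(0.28) + (4)²(0.58) = 18.04
var(W) = E[W²] − (E[W])² = 18.04 − (1)² = 17.04

17.040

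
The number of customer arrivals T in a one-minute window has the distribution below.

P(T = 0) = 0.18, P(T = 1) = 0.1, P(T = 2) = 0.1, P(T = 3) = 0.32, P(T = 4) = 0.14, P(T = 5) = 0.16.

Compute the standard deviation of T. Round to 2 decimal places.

E[T] = (0)(0.18) + (1)(0.1) + (2)(0.1) + (3)(0.32) + (4)(0.14) + (5)(0.16) = 2.62
E[T²] = (0)²(0.18) + (1)²(0.1) + (2)²(0.1) + (3)²(0.32) + (4)²(0.14) + (5)²(0.16) = 9.62
Var(T) = E[T²] − (E[T])² = 9.62 − (2.62)² = 2.7556
SD(T) = √2.7556 ≈ 1.66

1.66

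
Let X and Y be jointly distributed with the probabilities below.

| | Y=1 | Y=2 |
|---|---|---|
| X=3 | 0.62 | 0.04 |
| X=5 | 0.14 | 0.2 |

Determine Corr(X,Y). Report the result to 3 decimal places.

E[X] = 3.68,  E[Y] = 1.24
E[XY] = 4.8
Cov(X,Y) = E[XY] − E[X]E[Y] = 4.8 − (3.68)(1.24) = 0.2368
var(X) = 0.8976,  var(Y) = 0.1824
ρ = 0.2368 / √(0.8976·0.1824) ≈ 0.585

0.585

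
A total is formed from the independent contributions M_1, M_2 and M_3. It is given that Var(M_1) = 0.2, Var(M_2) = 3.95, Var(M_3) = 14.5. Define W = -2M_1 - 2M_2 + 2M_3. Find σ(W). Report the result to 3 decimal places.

By independence, Var(W) = (-2)²Var(M_1) + (-2)²Var(M_2) + (2)²Var(M_3)
= (-2)²·0.2 + (-2)²·3.95 + (2)²·14.5 = 74.6
σ(W) = √74.6 ≈ 8.637

8.637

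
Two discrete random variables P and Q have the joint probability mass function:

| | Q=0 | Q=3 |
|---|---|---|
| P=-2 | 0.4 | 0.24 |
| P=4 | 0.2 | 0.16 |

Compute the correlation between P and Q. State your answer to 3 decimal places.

0.068

E[P] = 0.16,  E[Q] = 1.2
E[PQ] = 0.48
Cov(P,Q) = E[PQ] − E[P]E[Q] = 0.48 − (0.16)(1.2) = 0.288
var(P) = 8.2944,  var(Q) = 2.16
ρ = 0.288 / √(8.2944·2.16) ≈ 0.068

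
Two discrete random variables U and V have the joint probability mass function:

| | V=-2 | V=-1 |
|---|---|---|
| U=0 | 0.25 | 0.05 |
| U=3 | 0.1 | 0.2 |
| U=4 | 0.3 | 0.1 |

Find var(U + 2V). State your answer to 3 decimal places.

E[U] = 2.5,  E[V] = -1.65,  E[UV] = -4
var(U) = 9.1 − (2.5)² = 2.85;  var(V) = 2.95 − (-1.65)² = 0.2275
Cov(U,V) = -4 − (2.5)(-1.65) = 0.125
var(U + 2V) = (1)²·2.85 + (2)²·0.2275 + 2·(1)·(2)·0.125 = 4.26

4.260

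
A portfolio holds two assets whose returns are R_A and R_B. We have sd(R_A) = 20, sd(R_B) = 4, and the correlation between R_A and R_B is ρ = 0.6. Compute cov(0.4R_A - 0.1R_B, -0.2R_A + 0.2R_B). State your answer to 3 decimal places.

-27.520

V(R_A) = (20)² = 400;  V(R_B) = (4)² = 16
cov(R_A,R_B) = ρ·sd(R_A)·sd(R_B) = 0.6·20·4 = 48
cov(0.4R_A - 0.1R_B, -0.2R_A + 0.2R_B) = (0.4)(-0.2)V(R_A) + (-0.1)(0.2)V(R_B) + [(0.4)(0.2) + (-0.1)(-0.2)]cov(R_A,R_B)
= -0.08·400 + -0.02·16 + 0.1·48 = -27.52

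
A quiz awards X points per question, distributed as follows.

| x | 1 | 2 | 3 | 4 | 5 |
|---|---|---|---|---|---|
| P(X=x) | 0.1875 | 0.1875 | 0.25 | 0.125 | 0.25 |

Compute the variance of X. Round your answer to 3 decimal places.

E[X] = (1)(0.1875) + (2)(0.1875) + (3)(0.25) + (4)(0.125) + (5)(0.25) = 3.0625
E[X²] = (1)²(0.1875) + (2)²(0.1875) + (3)²(0.25) + (4)²(0.125) + (5)²(0.25) = 11.4375
V(X) = E[X²] − (E[X])² = 11.4375 − (3.0625)² = 2.05859375

2.059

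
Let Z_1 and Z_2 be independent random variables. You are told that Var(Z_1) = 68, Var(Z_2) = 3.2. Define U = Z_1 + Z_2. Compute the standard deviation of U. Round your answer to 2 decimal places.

By independence, Var(U) = (1)²Var(Z_1) + (1)²Var(Z_2)
= (1)²·68 + (1)²·3.2 = 71.2
SD(U) = √71.2 ≈ 8.44

8.44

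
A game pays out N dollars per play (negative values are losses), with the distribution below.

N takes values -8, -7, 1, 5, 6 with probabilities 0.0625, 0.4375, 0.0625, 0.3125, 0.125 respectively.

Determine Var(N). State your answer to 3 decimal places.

E[N] = (-8)(0.0625) + (-7)(0.4375) + (1)(0.0625) + (5)(0.3125) + (6)(0.125) = -1.1875
E[N²] = (-8)²(0.0625) + (-7)²(0.4375) + (1)²(0.0625) + (5)²(0.3125) + (6)²(0.125) = 37.8125
Var(N) = E[N²] − (E[N])² = 37.8125 − (-1.1875)² = 36.40234375

36.402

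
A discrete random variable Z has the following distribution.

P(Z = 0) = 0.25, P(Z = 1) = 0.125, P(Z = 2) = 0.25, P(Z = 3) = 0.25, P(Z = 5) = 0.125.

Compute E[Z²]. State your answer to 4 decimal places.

E[Z²] = (0)²(0.25) + (1)²(0.125) + (2)²(0.25) + (3)²(0.25) + (5)²(0.125) = 6.5

6.5000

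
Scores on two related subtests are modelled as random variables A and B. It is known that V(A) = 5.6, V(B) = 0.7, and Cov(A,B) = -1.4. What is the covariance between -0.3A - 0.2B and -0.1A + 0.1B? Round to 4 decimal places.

0.1680

Cov(-0.3A - 0.2B, -0.1A + 0.1B) = (-0.3)(-0.1)V(A) + (-0.2)(0.1)V(B) + [(-0.3)(0.1) + (-0.2)(-0.1)]Cov(A,B)
= 0.03·5.6 + -0.02·0.7 + -0.01·-1.4 = 0.168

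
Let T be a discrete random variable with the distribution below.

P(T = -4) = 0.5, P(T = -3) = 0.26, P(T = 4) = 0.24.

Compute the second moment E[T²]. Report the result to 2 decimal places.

E[T²] = (-4)²(0.5) + (-3)²(0.26) + (4)²(0.24) = 14.18

14.18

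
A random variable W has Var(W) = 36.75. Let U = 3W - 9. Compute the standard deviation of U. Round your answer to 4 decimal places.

Var(3W - 9) = (3)²·36.75 = 330.75
SD(U) = √330.75 ≈ 18.1865

18.1865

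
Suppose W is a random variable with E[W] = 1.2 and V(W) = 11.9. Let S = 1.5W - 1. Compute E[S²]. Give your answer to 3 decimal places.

27.415

E[1.5W - 1] = 1.5·1.2 − 1 = 0.8
V(1.5W - 1) = (1.5)²·11.9 = 26.775
E[S²] = V(S) + (E[S])² = 26.775 + (0.8)² = 27.415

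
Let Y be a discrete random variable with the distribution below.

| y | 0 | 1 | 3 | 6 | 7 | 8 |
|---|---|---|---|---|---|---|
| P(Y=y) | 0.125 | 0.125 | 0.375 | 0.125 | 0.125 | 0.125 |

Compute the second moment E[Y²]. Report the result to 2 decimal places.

E[Y²] = (0)²(0.125) + (1)²(0.125) + (3)²(0.375) + (6)²(0.125) + (7)²(0.125) + (8)²(0.125) = 22.125

22.13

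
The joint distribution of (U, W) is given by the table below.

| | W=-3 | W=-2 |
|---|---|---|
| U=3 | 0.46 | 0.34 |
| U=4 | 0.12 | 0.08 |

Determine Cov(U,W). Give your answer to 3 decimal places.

E[U] = 3.2,  E[W] = -2.58
E[UW] = -8.26
Cov(U,W) = E[UW] − E[U]E[W] = -8.26 − (3.2)(-2.58) = -0.004

-0.004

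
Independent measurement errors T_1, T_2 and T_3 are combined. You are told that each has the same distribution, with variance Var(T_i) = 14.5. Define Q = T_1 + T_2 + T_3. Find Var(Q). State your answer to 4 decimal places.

43.5000

By independence, Var(Q) = (1)²Var(T_1) + (1)²Var(T_2) + (1)²Var(T_3)
= (1)²·14.5 + (1)²·14.5 + (1)²·14.5 = 43.5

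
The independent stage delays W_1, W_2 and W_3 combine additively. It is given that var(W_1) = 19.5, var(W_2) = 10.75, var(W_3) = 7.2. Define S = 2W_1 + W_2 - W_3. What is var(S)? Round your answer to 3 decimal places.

95.950

By independence, var(S) = (2)²var(W_1) + (1)²var(W_2) + (-1)²var(W_3)
= (2)²·19.5 + (1)²·10.75 + (-1)²·7.2 = 95.95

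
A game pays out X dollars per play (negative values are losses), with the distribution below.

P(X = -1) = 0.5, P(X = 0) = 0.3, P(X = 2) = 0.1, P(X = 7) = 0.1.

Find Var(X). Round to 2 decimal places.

E[X] = (-1)(0.5) + (0)(0.3) + (2)(0.1) + (7)(0.1) = 0.4
E[X²] = (-1)²(0.5) + (0)²(0.3) + (2)²(0.1) + (7)²(0.1) = 5.8
Var(X) = E[X²] − (E[X])² = 5.8 − (0.4)² = 5.64

5.64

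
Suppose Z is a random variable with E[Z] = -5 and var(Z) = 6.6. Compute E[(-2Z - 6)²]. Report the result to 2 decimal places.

42.40

E[-2Z - 6] = -2·-5 − 6 = 4
var(-2Z - 6) = (-2)²·6.6 = 26.4
E[(-2Z - 6)²] = var((-2Z - 6)) + (E[(-2Z - 6)])² = 26.4 + (4)² = 42.4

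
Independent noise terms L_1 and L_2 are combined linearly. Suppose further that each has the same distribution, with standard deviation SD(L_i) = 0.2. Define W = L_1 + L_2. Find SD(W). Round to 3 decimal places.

0.283

Var(L_i) = (0.2)² = 0.04
By independence, Var(W) = (1)²Var(L_1) + (1)²Var(L_2)
= (1)²·0.04 + (1)²·0.04 = 0.08
SD(W) = √0.08 ≈ 0.283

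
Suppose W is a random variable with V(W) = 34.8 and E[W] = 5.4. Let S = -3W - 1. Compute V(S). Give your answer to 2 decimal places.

V(-3W - 1) = (-3)²·V(W) = 9·34.8 = 313.2

313.20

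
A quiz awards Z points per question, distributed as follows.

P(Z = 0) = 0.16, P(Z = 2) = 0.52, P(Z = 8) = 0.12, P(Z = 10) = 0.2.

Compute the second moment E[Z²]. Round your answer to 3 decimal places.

E[Z²] = (0)²(0.16) + (2)²(0.52) + (8)²(0.12) + (10)²(0.2) = 29.76

29.760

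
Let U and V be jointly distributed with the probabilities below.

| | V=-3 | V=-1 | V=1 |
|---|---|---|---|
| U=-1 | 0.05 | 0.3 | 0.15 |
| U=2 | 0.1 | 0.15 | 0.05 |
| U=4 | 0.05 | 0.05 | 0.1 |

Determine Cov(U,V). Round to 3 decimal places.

E[U] = 0.9,  E[V] = -0.8
E[UV] = -0.9
Cov(U,V) = E[UV] − E[U]E[V] = -0.9 − (0.9)(-0.8) = -0.18

-0.180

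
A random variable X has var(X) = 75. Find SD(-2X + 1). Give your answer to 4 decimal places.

var(-2X + 1) = (-2)²·75 = 300
SD(-2X + 1) = √300 ≈ 17.3205

17.3205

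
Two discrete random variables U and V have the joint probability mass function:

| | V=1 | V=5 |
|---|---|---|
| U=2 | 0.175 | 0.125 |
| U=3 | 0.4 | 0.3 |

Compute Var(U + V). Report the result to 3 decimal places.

E[U] = 2.7,  E[V] = 2.7,  E[UV] = 7.3
Var(U) = 7.5 − (2.7)² = 0.21;  Var(V) = 11.2 − (2.7)² = 3.91
Cov(U,V) = 7.3 − (2.7)(2.7) = 0.01
Var(U + V) = (1)²·0.21 + (1)²·3.91 + 2·(1)·(1)·0.01 = 4.14

4.140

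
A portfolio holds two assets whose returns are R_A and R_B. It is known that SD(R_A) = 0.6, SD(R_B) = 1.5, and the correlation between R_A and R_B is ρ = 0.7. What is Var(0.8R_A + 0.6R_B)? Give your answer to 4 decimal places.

1.6452

Var(R_A) = (0.6)² = 0.36;  Var(R_B) = (1.5)² = 2.25
cov(R_A,R_B) = ρ·SD(R_A)·SD(R_B) = 0.7·0.6·1.5 = 0.63
Var(0.8R_A + 0.6R_B) = (0.8)²·Var(R_A) + (0.6)²·Var(R_B) + 2·(0.8)·(0.6)·cov(R_A,R_B)
= 0.64·0.36 + 0.36·2.25 + 0.96·0.63 = 1.6452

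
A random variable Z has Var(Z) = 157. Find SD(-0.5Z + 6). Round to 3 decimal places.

6.265

Var(-0.5Z + 6) = (-0.5)²·157 = 39.25
SD(-0.5Z + 6) = √39.25 ≈ 6.265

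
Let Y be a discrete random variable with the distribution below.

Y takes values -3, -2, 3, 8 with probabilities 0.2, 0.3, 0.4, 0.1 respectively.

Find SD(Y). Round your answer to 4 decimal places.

E[Y] = (-3)(0.2) + (-2)(0.3) + (3)(0.4) + (8)(0.1) = 0.8
E[Y²] = (-3)²(0.2) + (-2)²(0.3) + (3)²(0.4) + (8)²(0.1) = 13
Var(Y) = E[Y²] − (E[Y])² = 13 − (0.8)² = 12.36
SD(Y) = √12.36 ≈ 3.5157

3.5157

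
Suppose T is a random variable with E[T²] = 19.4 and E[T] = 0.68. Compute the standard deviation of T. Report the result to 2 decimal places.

V(T) = 19.4 − (0.68)² = 18.9376
SD(T) = √18.9376 ≈ 4.35

4.35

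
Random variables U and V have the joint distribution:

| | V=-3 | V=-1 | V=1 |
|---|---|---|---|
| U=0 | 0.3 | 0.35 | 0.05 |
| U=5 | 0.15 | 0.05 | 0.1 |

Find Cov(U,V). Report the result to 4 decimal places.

E[U] = 1.5,  E[V] = -1.6
E[UV] = -2
Cov(U,V) = E[UV] − E[U]E[V] = -2 − (1.5)(-1.6) = 0.4

0.4000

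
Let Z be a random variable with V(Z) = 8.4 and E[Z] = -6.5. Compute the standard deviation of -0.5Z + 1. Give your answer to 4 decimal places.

V(-0.5Z + 1) = (-0.5)²·8.4 = 2.1
SD(-0.5Z + 1) = √2.1 ≈ 1.4491

1.4491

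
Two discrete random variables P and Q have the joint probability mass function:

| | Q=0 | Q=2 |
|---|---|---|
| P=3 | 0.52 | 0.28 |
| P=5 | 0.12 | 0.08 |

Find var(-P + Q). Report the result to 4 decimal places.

1.4976

E[P] = 3.4,  E[Q] = 0.72,  E[PQ] = 2.48
var(P) = 12.2 − (3.4)² = 0.64;  var(Q) = 1.44 − (0.72)² = 0.9216
Cov(P,Q) = 2.48 − (3.4)(0.72) = 0.032
var(-P + Q) = (-1)²·0.64 + (1)²·0.9216 + 2·(-1)·(1)·0.032 = 1.4976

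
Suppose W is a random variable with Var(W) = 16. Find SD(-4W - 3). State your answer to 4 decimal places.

Var(-4W - 3) = (-4)²·16 = 256
SD(-4W - 3) = √256 ≈ 16.0000

16.0000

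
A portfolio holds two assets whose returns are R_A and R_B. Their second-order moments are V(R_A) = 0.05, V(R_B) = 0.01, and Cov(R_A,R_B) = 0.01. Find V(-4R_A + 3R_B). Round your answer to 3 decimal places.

V(-4R_A + 3R_B) = (-4)²·V(R_A) + (3)²·V(R_B) + 2·(-4)·(3)·Cov(R_A,R_B)
= 16·0.05 + 9·0.01 + -24·0.01 = 0.65

0.650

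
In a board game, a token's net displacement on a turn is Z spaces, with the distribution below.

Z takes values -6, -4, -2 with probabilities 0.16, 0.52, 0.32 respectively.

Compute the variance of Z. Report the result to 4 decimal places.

E[Z] = (-6)(0.16) + (-4)(0.52) + (-2)(0.32) = -3.68
E[Z²] = (-6)²(0.16) + (-4)²(0.52) + (-2)²(0.32) = 15.36
V(Z) = E[Z²] − (E[Z])² = 15.36 − (-3.68)² = 1.8176

1.8176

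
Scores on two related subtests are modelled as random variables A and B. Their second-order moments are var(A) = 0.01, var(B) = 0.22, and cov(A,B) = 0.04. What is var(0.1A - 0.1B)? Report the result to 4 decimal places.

var(0.1A - 0.1B) = (0.1)²·var(A) + (-0.1)²·var(B) + 2·(0.1)·(-0.1)·cov(A,B)
= 0.01·0.01 + 0.01·0.22 + -0.02·0.04 = 0.0015

0.0015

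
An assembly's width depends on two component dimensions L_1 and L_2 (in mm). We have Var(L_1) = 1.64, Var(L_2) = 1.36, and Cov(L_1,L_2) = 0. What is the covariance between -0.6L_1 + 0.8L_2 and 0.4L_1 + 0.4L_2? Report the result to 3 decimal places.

0.042

Cov(-0.6L_1 + 0.8L_2, 0.4L_1 + 0.4L_2) = (-0.6)(0.4)Var(L_1) + (0.8)(0.4)Var(L_2) + [(-0.6)(0.4) + (0.8)(0.4)]Cov(L_1,L_2)
= -0.24·1.64 + 0.32·1.36 + 0.08·0 = 0.0416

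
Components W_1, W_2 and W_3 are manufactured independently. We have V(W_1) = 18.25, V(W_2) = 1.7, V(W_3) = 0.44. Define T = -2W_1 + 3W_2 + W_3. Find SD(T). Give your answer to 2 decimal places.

9.42

By independence, V(T) = (-2)²V(W_1) + (3)²V(W_2) + (1)²V(W_3)
= (-2)²·18.25 + (3)²·1.7 + (1)²·0.44 = 88.74
SD(T) = √88.74 ≈ 9.42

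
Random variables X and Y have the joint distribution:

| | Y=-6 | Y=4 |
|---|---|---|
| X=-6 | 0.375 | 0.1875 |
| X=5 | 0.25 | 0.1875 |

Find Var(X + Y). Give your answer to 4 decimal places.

58.3711

E[X] = -1.1875,  E[Y] = -2.25,  E[XY] = 5.25
Var(X) = 31.1875 − (-1.1875)² = 29.77734375;  Var(Y) = 28.5 − (-2.25)² = 23.4375
Cov(X,Y) = 5.25 − (-1.1875)(-2.25) = 2.578125
Var(X + Y) = (1)²·29.77734375 + (1)²·23.4375 + 2·(1)·(1)·2.578125 = 58.37109375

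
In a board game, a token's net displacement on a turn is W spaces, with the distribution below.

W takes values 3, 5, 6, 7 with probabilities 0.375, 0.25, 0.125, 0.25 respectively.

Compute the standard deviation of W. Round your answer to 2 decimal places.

E[W] = (3)(0.375) + (5)(0.25) + (6)(0.125) + (7)(0.25) = 4.875
E[W²] = (3)²(0.375) + (5)²(0.25) + (6)²(0.125) + (7)²(0.25) = 26.375
var(W) = E[W²] − (E[W])² = 26.375 − (4.875)² = 2.609375
σ(W) = √2.609375 ≈ 1.62

1.62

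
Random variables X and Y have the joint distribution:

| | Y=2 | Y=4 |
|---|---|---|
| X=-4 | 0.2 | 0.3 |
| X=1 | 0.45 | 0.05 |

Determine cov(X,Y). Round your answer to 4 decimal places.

-1.2500

E[X] = -1.5,  E[Y] = 2.7
E[XY] = -5.3
cov(X,Y) = E[XY] − E[X]E[Y] = -5.3 − (-1.5)(2.7) = -1.25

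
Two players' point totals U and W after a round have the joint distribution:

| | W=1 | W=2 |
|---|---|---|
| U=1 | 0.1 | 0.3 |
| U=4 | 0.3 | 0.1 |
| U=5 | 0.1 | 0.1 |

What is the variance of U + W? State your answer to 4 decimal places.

E[U] = 3,  E[W] = 1.5,  E[UW] = 4.2
V(U) = 11.8 − (3)² = 2.8;  V(W) = 2.5 − (1.5)² = 0.25
cov(U,W) = 4.2 − (3)(1.5) = -0.3
V(U + W) = (1)²·2.8 + (1)²·0.25 + 2·(1)·(1)·-0.3 = 2.45

2.4500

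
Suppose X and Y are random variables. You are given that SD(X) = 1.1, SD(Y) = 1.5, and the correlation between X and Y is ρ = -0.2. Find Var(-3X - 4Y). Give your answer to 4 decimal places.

38.9700

Var(X) = (1.1)² = 1.21;  Var(Y) = (1.5)² = 2.25
Cov(X,Y) = ρ·SD(X)·SD(Y) = -0.2·1.1·1.5 = -0.33
Var(-3X - 4Y) = (-3)²·Var(X) + (-4)²·Var(Y) + 2·(-3)·(-4)·Cov(X,Y)
= 9·1.21 + 16·2.25 + 24·-0.33 = 38.97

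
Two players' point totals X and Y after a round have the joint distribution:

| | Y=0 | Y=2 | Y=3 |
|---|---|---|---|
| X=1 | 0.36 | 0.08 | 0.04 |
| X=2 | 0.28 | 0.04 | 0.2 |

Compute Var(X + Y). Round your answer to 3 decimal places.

2.330

E[X] = 1.52,  E[Y] = 0.96,  E[XY] = 1.64
Var(X) = 2.56 − (1.52)² = 0.2496;  Var(Y) = 2.64 − (0.96)² = 1.7184
cov(X,Y) = 1.64 − (1.52)(0.96) = 0.1808
Var(X + Y) = (1)²·0.2496 + (1)²·1.7184 + 2·(1)·(1)·0.1808 = 2.3296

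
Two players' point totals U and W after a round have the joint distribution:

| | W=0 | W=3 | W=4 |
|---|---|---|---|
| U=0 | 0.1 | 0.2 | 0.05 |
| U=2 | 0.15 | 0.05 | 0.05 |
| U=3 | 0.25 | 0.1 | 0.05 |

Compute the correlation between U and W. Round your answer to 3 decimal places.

-0.275

E[U] = 1.7,  E[W] = 1.65
E[UW] = 2.2
Cov(U,W) = E[UW] − E[U]E[W] = 2.2 − (1.7)(1.65) = -0.605
var(U) = 1.71,  var(W) = 2.8275
ρ = -0.605 / √(1.71·2.8275) ≈ -0.275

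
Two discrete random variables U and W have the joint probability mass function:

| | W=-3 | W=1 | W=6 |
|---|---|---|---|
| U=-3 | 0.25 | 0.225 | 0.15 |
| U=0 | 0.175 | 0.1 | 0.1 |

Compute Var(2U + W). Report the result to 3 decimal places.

20.910

E[U] = -1.875,  E[W] = 0.55,  E[UW] = -1.125
Var(U) = 5.625 − (-1.875)² = 2.109375;  Var(W) = 13.15 − (0.55)² = 12.8475
cov(U,W) = -1.125 − (-1.875)(0.55) = -0.09375
Var(2U + W) = (2)²·2.109375 + (1)²·12.8475 + 2·(2)·(1)·-0.09375 = 20.91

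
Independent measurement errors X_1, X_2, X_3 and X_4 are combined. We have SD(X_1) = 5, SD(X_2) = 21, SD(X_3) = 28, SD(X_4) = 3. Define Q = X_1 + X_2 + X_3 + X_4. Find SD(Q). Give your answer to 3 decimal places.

35.482

var(X_1) = 25, var(X_2) = 441, var(X_3) = 784, var(X_4) = 9
By independence, var(Q) = (1)²var(X_1) + (1)²var(X_2) + (1)²var(X_3) + (1)²var(X_4)
= (1)²·25 + (1)²·441 + (1)²·784 + (1)²·9 = 1259
SD(Q) = √1259 ≈ 35.482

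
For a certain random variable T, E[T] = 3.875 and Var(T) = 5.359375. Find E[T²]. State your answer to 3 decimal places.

20.375

E[T²] = Var(T) + (E[T])² = 5.359375 + (3.875)² = 20.375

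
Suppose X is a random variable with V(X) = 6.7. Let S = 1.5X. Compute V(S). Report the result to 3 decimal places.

15.075

V(1.5X) = (1.5)²·V(X) = 2.25·6.7 = 15.075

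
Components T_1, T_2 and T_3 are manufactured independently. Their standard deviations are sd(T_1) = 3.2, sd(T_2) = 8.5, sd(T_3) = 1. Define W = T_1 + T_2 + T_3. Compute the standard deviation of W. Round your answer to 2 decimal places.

var(T_1) = 10.24, var(T_2) = 72.25, var(T_3) = 1
By independence, var(W) = (1)²var(T_1) + (1)²var(T_2) + (1)²var(T_3)
= (1)²·10.24 + (1)²·72.25 + (1)²·1 = 83.49
sd(W) = √83.49 ≈ 9.14

9.14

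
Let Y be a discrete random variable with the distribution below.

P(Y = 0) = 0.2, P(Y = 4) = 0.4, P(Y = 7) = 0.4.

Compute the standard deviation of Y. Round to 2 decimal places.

E[Y] = (0)(0.2) + (4)(0.4) + (7)(0.4) = 4.4
E[Y²] = (0)²(0.2) + (4)²(0.4) + (7)²(0.4) = 26
var(Y) = E[Y²] − (E[Y])² = 26 − (4.4)² = 6.64
SD(Y) = √6.64 ≈ 2.58

2.58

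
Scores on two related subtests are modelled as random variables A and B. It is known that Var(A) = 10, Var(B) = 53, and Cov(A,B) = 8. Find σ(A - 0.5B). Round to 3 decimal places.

3.905

Var(A - 0.5B) = (1)²·Var(A) + (-0.5)²·Var(B) + 2·(1)·(-0.5)·Cov(A,B)
= 1·10 + 0.25·53 + -1·8 = 15.25
σ(A - 0.5B) = √15.25 ≈ 3.905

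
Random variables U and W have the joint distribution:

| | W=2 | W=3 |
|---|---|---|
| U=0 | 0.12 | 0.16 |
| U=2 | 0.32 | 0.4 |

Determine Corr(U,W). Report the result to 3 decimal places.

E[U] = 1.44,  E[W] = 2.56
E[UW] = 3.68
cov(U,W) = E[UW] − E[U]E[W] = 3.68 − (1.44)(2.56) = -0.0064
Var(U) = 0.8064,  Var(W) = 0.2464
ρ = -0.0064 / √(0.8064·0.2464) ≈ -0.014

-0.014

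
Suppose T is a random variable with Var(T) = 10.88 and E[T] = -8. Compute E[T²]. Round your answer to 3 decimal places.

E[T²] = Var(T) + (E[T])² = 10.88 + (-8)² = 74.88

74.880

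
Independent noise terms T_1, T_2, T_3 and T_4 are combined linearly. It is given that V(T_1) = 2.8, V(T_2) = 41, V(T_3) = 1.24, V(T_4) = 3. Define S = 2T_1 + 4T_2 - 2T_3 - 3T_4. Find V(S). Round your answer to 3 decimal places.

699.160

By independence, V(S) = (2)²V(T_1) + (4)²V(T_2) + (-2)²V(T_3) + (-3)²V(T_4)
= (2)²·2.8 + (4)²·41 + (-2)²·1.24 + (-3)²·3 = 699.16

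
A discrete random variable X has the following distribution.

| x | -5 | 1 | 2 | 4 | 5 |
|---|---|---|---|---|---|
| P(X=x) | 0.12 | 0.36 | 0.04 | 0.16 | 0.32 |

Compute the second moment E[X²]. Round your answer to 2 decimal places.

E[X²] = (-5)²(0.12) + (1)²(0.36) + (2)²(0.04) + (4)²(0.16) + (5)²(0.32) = 14.08

14.08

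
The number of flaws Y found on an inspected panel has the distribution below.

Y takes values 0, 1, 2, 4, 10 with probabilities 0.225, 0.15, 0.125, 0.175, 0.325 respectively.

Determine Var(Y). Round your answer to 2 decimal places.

E[Y] = (0)(0.225) + (1)(0.15) + (2)(0.125) + (4)(0.175) + (10)(0.325) = 4.35
E[Y²] = (0)²(0.225) + (1)²(0.15) + (2)²(0.125) + (4)²(0.175) + (10)²(0.325) = 35.95
Var(Y) = E[Y²] − (E[Y])² = 35.95 − (4.35)² = 17.0275

17.03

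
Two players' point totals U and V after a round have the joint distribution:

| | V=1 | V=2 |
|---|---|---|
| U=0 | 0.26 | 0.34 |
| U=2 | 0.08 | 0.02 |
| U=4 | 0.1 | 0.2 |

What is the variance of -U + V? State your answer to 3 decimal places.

E[U] = 1.4,  E[V] = 1.56,  E[UV] = 2.24
Var(U) = 5.2 − (1.4)² = 3.24;  Var(V) = 2.68 − (1.56)² = 0.2464
Cov(U,V) = 2.24 − (1.4)(1.56) = 0.056
Var(-U + V) = (-1)²·3.24 + (1)²·0.2464 + 2·(-1)·(1)·0.056 = 3.3744

3.374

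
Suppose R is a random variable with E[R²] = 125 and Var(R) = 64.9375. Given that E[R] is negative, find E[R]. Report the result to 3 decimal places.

(E[R])² = E[R²] − Var(R) = 125 − 64.9375 = 60.0625
E[R] = −√60.0625 = -7.75

-7.750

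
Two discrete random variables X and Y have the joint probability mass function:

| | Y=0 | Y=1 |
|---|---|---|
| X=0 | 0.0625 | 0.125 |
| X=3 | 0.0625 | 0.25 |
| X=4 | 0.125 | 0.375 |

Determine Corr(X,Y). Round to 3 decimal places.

E[X] = 2.9375,  E[Y] = 0.75
E[XY] = 2.25
cov(X,Y) = E[XY] − E[X]E[Y] = 2.25 − (2.9375)(0.75) = 0.046875
Var(X) = 2.18359375,  Var(Y) = 0.1875
ρ = 0.046875 / √(2.18359375·0.1875) ≈ 0.073

0.073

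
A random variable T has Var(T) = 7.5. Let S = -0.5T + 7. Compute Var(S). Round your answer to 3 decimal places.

Var(-0.5T + 7) = (-0.5)²·Var(T) = 0.25·7.5 = 1.875

1.875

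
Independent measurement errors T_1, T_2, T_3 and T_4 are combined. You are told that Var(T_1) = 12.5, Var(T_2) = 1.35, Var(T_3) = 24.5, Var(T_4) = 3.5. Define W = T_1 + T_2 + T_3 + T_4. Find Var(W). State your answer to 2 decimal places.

By independence, Var(W) = (1)²Var(T_1) + (1)²Var(T_2) + (1)²Var(T_3) + (1)²Var(T_4)
= (1)²·12.5 + (1)²·1.35 + (1)²·24.5 + (1)²·3.5 = 41.85

41.85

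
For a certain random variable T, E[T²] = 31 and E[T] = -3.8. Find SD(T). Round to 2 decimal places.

4.07

V(T) = 31 − (-3.8)² = 16.56
SD(T) = √16.56 ≈ 4.07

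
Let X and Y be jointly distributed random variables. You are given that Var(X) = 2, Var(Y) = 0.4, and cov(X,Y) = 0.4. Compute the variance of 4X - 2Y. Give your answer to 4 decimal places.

27.2000

Var(4X - 2Y) = (4)²·Var(X) + (-2)²·Var(Y) + 2·(4)·(-2)·cov(X,Y)
= 16·2 + 4·0.4 + -16·0.4 = 27.2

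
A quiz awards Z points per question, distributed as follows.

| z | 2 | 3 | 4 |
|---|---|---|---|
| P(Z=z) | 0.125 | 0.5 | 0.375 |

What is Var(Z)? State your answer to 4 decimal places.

0.4375

E[Z] = (2)(0.125) + (3)(0.5) + (4)(0.375) = 3.25
E[Z²] = (2)²(0.125) + (3)²(0.5) + (4)²(0.375) = 11
Var(Z) = E[Z²] − (E[Z])² = 11 − (3.25)² = 0.4375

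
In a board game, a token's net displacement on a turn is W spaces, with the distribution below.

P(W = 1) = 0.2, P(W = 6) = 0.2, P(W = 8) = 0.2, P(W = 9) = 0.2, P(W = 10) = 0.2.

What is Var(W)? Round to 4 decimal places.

E[W] = (1)(0.2) + (6)(0.2) + (8)(0.2) + (9)(0.2) + (10)(0.2) = 6.8
E[W²] = (1)²(0.2) + (6)²(0.2) + (8)²(0.2) + (9)²(0.2) + (10)²(0.2) = 56.4
Var(W) = E[W²] − (E[W])² = 56.4 − (6.8)² = 10.16

10.1600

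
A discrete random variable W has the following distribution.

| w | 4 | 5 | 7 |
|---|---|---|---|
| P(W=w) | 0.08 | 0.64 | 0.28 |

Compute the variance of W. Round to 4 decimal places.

E[W] = (4)(0.08) + (5)(0.64) + (7)(0.28) = 5.48
E[W²] = (4)²(0.08) + (5)²(0.64) + (7)²(0.28) = 31
Var(W) = E[W²] − (E[W])² = 31 − (5.48)² = 0.9696

0.9696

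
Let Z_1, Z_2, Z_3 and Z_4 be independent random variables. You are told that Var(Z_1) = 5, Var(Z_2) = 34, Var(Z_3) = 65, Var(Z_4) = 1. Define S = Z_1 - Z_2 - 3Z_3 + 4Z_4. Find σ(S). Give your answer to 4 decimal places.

25.2982

By independence, Var(S) = (1)²Var(Z_1) + (-1)²Var(Z_2) + (-3)²Var(Z_3) + (4)²Var(Z_4)
= (1)²·5 + (-1)²·34 + (-3)²·65 + (4)²·1 = 640
σ(S) = √640 ≈ 25.2982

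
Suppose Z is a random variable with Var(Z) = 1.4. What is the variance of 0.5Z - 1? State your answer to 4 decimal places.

0.3500

Var(0.5Z - 1) = (0.5)²·Var(Z) = 0.25·1.4 = 0.35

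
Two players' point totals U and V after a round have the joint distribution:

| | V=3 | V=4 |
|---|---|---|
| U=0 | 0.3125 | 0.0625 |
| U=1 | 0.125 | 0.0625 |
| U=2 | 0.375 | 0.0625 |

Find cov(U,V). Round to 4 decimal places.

-0.0117

E[U] = 1.0625,  E[V] = 3.1875
E[UV] = 3.375
cov(U,V) = E[UV] − E[U]E[V] = 3.375 − (1.0625)(3.1875) = -0.01171875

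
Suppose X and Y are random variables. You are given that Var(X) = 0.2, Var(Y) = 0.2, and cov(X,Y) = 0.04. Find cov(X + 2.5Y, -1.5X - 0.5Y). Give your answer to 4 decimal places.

-0.7200

cov(X + 2.5Y, -1.5X - 0.5Y) = (1)(-1.5)Var(X) + (2.5)(-0.5)Var(Y) + [(1)(-0.5) + (2.5)(-1.5)]cov(X,Y)
= -1.5·0.2 + -1.25·0.2 + -4.25·0.04 = -0.72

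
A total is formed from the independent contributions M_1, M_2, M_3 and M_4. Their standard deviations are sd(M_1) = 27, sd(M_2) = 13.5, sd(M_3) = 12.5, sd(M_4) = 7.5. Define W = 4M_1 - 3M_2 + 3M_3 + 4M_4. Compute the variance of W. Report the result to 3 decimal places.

V(M_1) = 729, V(M_2) = 182.25, V(M_3) = 156.25, V(M_4) = 56.25
By independence, V(W) = (4)²V(M_1) + (-3)²V(M_2) + (3)²V(M_3) + (4)²V(M_4)
= (4)²·729 + (-3)²·182.25 + (3)²·156.25 + (4)²·56.25 = 15610.5

15610.500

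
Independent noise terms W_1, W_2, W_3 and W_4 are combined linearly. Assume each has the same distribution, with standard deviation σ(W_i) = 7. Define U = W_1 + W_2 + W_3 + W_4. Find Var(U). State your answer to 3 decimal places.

Var(W_i) = (7)² = 49
By independence, Var(U) = (1)²Var(W_1) + (1)²Var(W_2) + (1)²Var(W_3) + (1)²Var(W_4)
= (1)²·49 + (1)²·49 + (1)²·49 + (1)²·49 = 196

196.000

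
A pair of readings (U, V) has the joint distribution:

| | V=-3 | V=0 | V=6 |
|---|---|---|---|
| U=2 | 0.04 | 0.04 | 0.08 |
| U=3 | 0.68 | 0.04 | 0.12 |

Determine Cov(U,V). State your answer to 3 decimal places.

-0.514

E[U] = 2.84,  E[V] = -0.96
E[UV] = -3.24
Cov(U,V) = E[UV] − E[U]E[V] = -3.24 − (2.84)(-0.96) = -0.5136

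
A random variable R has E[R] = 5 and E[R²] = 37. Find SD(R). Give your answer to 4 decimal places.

3.4641

Var(R) = 37 − (5)² = 12
SD(R) = √12 ≈ 3.4641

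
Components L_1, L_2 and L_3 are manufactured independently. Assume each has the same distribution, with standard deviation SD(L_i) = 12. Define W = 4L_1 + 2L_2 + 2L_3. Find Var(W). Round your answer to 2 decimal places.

3456.00

Var(L_i) = (12)² = 144
By independence, Var(W) = (4)²Var(L_1) + (2)²Var(L_2) + (2)²Var(L_3)
= (4)²·144 + (2)²·144 + (2)²·144 = 3456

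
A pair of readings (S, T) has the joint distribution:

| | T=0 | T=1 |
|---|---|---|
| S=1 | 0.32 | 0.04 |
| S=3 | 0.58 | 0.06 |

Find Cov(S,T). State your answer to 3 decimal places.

-0.008

E[S] = 2.28,  E[T] = 0.1
E[ST] = 0.22
Cov(S,T) = E[ST] − E[S]E[T] = 0.22 − (2.28)(0.1) = -0.008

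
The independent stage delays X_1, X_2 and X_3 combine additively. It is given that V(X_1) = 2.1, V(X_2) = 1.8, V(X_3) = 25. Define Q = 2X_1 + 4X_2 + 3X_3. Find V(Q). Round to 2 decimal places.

By independence, V(Q) = (2)²V(X_1) + (4)²V(X_2) + (3)²V(X_3)
= (2)²·2.1 + (4)²·1.8 + (3)²·25 = 262.2

262.20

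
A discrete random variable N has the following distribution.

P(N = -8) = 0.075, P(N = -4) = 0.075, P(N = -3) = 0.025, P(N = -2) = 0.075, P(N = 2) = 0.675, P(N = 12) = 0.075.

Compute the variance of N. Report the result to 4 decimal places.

E[N] = (-8)(0.075) + (-4)(0.075) + (-3)(0.025) + (-2)(0.075) + (2)(0.675) + (12)(0.075) = 1.125
E[N²] = (-8)²(0.075) + (-4)²(0.075) + (-3)²(0.025) + (-2)²(0.075) + (2)²(0.675) + (12)²(0.075) = 20.025
V(N) = E[N²] − (E[N])² = 20.025 − (1.125)² = 18.759375

18.7594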